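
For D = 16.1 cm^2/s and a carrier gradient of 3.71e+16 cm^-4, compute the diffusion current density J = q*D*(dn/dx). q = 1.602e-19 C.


Step 1: J = q * D * (dn/dx)
Step 2: J = 1.602e-19 * 16.1 * 3.71e+16
Step 3: J = 9.57e-02 A/cm^2

9.57e-02


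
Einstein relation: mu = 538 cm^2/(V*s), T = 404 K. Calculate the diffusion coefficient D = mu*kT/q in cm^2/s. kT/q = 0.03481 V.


Step 1: D = mu * (kT/q)
Step 2: D = 538 * 0.03481
Step 3: D = 18.73 cm^2/s

18.73


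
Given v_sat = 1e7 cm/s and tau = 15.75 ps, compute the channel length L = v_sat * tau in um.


Step 1: tau in seconds = 15.75 ps * 1e-12 = 1.5750e-11 s
Step 2: L = v_sat * tau = 1e7 * 1.5750e-11 = 1.5750e-04 cm
Step 3: L in um = 1.5750e-04 * 1e4 = 1.575 um

1.575


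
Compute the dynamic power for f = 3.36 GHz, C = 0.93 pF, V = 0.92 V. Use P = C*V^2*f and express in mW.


Step 1: V^2 = 0.92^2 = 0.8464 V^2
Step 2: P = C*V^2*f = 0.93e-12 F * 0.8464 * 3.36e9 Hz
Step 3: P = 2.64483072e-03 W
Step 4: P = 2.645 mW

2.645


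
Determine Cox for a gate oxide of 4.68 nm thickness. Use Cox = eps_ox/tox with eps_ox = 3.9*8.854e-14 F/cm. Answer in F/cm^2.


Step 1: eps_ox = 3.9 * 8.854e-14 = 3.45306e-13 F/cm
Step 2: tox in cm = 4.68 nm * 1e-7 = 4.6800e-07 cm
Step 3: Cox = 3.45306e-13 / 4.6800e-07 = 7.38e-07 F/cm^2

7.38e-07


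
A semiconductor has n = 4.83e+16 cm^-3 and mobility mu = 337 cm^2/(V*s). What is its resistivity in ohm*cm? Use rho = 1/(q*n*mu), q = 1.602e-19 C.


Step 1: sigma = q * n * mu = 1.602e-19 * 4.83e+16 * 337 = 2.60759e+00 S/cm
Step 2: rho = 1 / sigma = 1 / 2.60759e+00 = 0.3835 ohm*cm

0.3835


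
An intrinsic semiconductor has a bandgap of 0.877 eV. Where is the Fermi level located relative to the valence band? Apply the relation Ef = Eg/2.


Step 1: For an intrinsic semiconductor, the Fermi level sits at midgap.
Step 2: Ef = Eg / 2 = 0.877 / 2 = 0.4385 eV

0.4385


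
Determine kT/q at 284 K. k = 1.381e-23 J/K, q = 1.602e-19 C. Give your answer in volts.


Step 1: kT = 1.381e-23 * 284 = 3.92204e-21 J
Step 2: Vt = kT/q = 3.92204e-21 / 1.602e-19
Step 3: Vt = 0.02448 V

0.02448


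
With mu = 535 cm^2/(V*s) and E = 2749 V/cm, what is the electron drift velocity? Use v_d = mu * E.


Step 1: v_d = mu * E
Step 2: v_d = 535 * 2749 = 1470715
Step 3: v_d = 1.47e+06 cm/s

1.47e+06


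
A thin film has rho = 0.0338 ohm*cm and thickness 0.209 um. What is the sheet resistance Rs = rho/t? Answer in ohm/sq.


Step 1: Convert thickness to cm: t = 0.209 um = 2.0900e-05 cm
Step 2: Rs = rho / t = 0.0338 / 2.0900e-05
Step 3: Rs = 1617.2 ohm/sq

1617.2


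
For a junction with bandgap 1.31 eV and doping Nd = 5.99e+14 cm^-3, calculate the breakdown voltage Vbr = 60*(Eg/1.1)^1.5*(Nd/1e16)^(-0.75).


Step 1: Eg/1.1 = 1.31/1.1 = 1.190909
Step 2: (Eg/1.1)^1.5 = 1.190909^1.5 = 1.299624
Step 3: (Nd/1e16)^(-0.75) = (0.0599)^(-0.75) = 8.259046
Step 4: Vbr = 60 * 1.299624 * 8.259046 = 644.0 V

644.0


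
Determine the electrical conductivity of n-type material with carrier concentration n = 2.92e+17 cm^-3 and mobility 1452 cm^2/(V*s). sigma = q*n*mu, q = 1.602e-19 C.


Step 1: sigma = q * n * mu
Step 2: sigma = 1.602e-19 * 2.92e+17 * 1452
Step 3: sigma = 6.792e+01 S/cm

6.792e+01


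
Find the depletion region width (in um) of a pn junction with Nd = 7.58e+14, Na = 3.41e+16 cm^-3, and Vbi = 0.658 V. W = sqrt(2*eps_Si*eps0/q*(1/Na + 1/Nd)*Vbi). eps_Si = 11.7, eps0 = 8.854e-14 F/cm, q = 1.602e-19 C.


Step 1: 1/Na + 1/Nd = 1/3.41e+16 + 1/7.58e+14 = 1.34859e-15
Step 2: 2*eps*eps0/q = 2*11.7*8.854e-14/1.602e-19 = 1.293281e+07
Step 3: W^2 = 1.293281e+07 * 1.34859e-15 * 0.658 = 1.14762e-08
Step 4: W = sqrt(1.14762e-08) = 1.071e-04 cm = 1.071 um

1.071


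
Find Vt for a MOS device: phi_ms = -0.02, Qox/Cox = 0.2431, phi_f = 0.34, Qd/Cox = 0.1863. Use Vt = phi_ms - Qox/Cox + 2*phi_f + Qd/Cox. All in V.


Step 1: Vt = phi_ms - Qox/Cox + 2*phi_f + Qd/Cox
Step 2: Vt = -0.02 - 0.2431 + 2*0.34 + 0.1863
Step 3: Vt = -0.02 - 0.2431 + 0.68 + 0.1863
Step 4: Vt = 0.6032 V

0.6032


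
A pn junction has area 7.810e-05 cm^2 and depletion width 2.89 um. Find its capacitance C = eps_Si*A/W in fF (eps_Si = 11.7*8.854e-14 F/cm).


Step 1: eps_Si = 11.7 * 8.854e-14 = 1.035918e-12 F/cm
Step 2: W in cm = 2.89 * 1e-4 = 2.89e-04 cm
Step 3: C = 1.035918e-12 * 7.810e-05 / 2.89e-04 = 2.799488e-13 F
Step 4: C = 279.95 fF

279.95


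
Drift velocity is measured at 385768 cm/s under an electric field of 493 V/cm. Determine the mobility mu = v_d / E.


Step 1: mu = v_d / E
Step 2: mu = 385768 / 493
Step 3: mu = 782.49 cm^2/(V*s)

782.49


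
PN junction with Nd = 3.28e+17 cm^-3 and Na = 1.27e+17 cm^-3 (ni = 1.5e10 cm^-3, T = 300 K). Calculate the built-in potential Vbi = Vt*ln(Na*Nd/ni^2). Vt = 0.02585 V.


Step 1: Compute Na*Nd/ni^2 = 1.27e+17 * 3.28e+17 / (1.5e10)^2 = 1.8514e+14
Step 2: ln(1.8514e+14) = 32.8521
Step 3: Vbi = 0.02585 * 32.8521 = 0.849 V

0.849


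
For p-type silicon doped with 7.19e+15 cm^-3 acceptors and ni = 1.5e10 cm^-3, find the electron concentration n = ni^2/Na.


Step 1: Majority hole concentration p ≈ Na = 7.19e+15 cm^-3
Step 2: n = ni^2 / Na = (1.5e10)^2 / 7.19e+15
Step 3: n = 3.13e+04 cm^-3

3.13e+04


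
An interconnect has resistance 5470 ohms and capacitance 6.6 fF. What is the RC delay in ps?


Step 1: tau = R * C
Step 2: tau = 5470 * 6.6 fF = 5470 * 6.6e-15 F
Step 3: tau = 3.6102e-11 s = 36.102 ps

36.102


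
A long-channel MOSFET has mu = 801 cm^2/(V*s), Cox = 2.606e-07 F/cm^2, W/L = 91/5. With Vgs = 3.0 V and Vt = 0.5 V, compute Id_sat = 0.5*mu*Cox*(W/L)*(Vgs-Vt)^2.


Step 1: Overdrive voltage Vov = Vgs - Vt = 3.0 - 0.5 = 2.5 V
Step 2: W/L = 91/5 = 18.2
Step 3: Id = 0.5 * 801 * 2.606e-07 * 18.2 * 2.5^2
Step 4: Id = 1.19e-02 A

1.19e-02


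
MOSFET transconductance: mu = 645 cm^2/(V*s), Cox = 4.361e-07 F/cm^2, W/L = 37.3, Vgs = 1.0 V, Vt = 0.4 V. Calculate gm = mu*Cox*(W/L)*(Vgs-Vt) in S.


Step 1: Vov = Vgs - Vt = 1.0 - 0.4 = 0.6 V
Step 2: gm = mu * Cox * (W/L) * Vov
Step 3: gm = 645 * 4.361e-07 * 37.3 * 0.6 = 6.30e-03 S

6.30e-03


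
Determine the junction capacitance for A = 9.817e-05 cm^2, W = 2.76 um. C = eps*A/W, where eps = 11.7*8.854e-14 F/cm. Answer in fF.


Step 1: eps_Si = 11.7 * 8.854e-14 = 1.035918e-12 F/cm
Step 2: W in cm = 2.76 * 1e-4 = 2.76e-04 cm
Step 3: C = 1.035918e-12 * 9.817e-05 / 2.76e-04 = 3.684640e-13 F
Step 4: C = 368.46 fF

368.46


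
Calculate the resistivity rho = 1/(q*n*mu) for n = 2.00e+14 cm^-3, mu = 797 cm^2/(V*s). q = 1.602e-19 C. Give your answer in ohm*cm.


Step 1: sigma = q * n * mu = 1.602e-19 * 2.00e+14 * 797 = 2.55359e-02 S/cm
Step 2: rho = 1 / sigma = 1 / 2.55359e-02 = 39.16 ohm*cm

39.16


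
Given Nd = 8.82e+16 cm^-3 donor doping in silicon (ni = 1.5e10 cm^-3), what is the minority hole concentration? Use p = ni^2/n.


Step 1: Since Nd >> ni, n ≈ Nd = 8.82e+16 cm^-3
Step 2: p = ni^2 / n = (1.5e10)^2 / 8.82e+16
Step 3: p = 2.25e20 / 8.82e+16 = 2.55e+03 cm^-3

2.55e+03


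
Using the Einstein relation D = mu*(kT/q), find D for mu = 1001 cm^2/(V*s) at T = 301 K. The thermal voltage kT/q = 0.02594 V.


Step 1: D = mu * (kT/q)
Step 2: D = 1001 * 0.02594
Step 3: D = 25.97 cm^2/s

25.97


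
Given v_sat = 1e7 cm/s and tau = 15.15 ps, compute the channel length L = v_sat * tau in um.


Step 1: tau in seconds = 15.15 ps * 1e-12 = 1.5150e-11 s
Step 2: L = v_sat * tau = 1e7 * 1.5150e-11 = 1.5150e-04 cm
Step 3: L in um = 1.5150e-04 * 1e4 = 1.515 um

1.515


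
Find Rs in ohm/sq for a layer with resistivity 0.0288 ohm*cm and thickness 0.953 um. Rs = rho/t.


Step 1: Convert thickness to cm: t = 0.953 um = 9.5300e-05 cm
Step 2: Rs = rho / t = 0.0288 / 9.5300e-05
Step 3: Rs = 302.2 ohm/sq

302.2


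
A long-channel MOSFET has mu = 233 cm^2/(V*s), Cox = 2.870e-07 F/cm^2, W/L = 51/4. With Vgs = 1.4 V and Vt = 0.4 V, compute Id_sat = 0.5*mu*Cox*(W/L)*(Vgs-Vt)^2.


Step 1: Overdrive voltage Vov = Vgs - Vt = 1.4 - 0.4 = 1.0 V
Step 2: W/L = 51/4 = 12.75
Step 3: Id = 0.5 * 233 * 2.870e-07 * 12.75 * 1.0^2
Step 4: Id = 4.26e-04 A

4.26e-04


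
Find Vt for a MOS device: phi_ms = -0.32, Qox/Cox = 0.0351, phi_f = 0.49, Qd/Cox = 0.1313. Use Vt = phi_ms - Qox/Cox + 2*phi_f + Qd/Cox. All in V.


Step 1: Vt = phi_ms - Qox/Cox + 2*phi_f + Qd/Cox
Step 2: Vt = -0.32 - 0.0351 + 2*0.49 + 0.1313
Step 3: Vt = -0.32 - 0.0351 + 0.98 + 0.1313
Step 4: Vt = 0.7562 V

0.7562


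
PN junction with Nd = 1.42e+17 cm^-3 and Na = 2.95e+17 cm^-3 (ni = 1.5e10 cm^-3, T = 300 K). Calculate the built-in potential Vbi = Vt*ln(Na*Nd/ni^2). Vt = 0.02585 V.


Step 1: Compute Na*Nd/ni^2 = 2.95e+17 * 1.42e+17 / (1.5e10)^2 = 1.8618e+14
Step 2: ln(1.8618e+14) = 32.8577
Step 3: Vbi = 0.02585 * 32.8577 = 0.849 V

0.849


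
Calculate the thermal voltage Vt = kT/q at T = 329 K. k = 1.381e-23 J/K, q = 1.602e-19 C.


Step 1: kT = 1.381e-23 * 329 = 4.54349e-21 J
Step 2: Vt = kT/q = 4.54349e-21 / 1.602e-19
Step 3: Vt = 0.02836 V

0.02836


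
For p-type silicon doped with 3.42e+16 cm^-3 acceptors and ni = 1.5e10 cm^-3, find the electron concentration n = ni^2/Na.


Step 1: Majority hole concentration p ≈ Na = 3.42e+16 cm^-3
Step 2: n = ni^2 / Na = (1.5e10)^2 / 3.42e+16
Step 3: n = 6.58e+03 cm^-3

6.58e+03


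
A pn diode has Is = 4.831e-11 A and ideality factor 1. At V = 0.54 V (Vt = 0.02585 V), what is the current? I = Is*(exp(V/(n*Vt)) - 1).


Step 1: V/(n*Vt) = 0.54/(1*0.02585) = 20.8897
Step 2: exp(20.8897) = 1.1811e+09
Step 3: I = 4.831e-11 * (1.1811e+09 - 1) = 5.71e-02 A

5.71e-02


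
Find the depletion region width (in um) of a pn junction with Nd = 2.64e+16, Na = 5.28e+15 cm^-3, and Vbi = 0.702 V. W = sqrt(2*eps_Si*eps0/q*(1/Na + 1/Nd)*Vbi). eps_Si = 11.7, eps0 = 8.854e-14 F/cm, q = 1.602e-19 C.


Step 1: 1/Na + 1/Nd = 1/5.28e+15 + 1/2.64e+16 = 2.27273e-16
Step 2: 2*eps*eps0/q = 2*11.7*8.854e-14/1.602e-19 = 1.293281e+07
Step 3: W^2 = 1.293281e+07 * 2.27273e-16 * 0.702 = 2.06337e-09
Step 4: W = sqrt(2.06337e-09) = 4.542e-05 cm = 0.4542 um

0.4542


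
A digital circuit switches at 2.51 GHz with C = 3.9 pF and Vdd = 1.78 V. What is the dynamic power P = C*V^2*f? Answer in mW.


Step 1: V^2 = 1.78^2 = 3.1684 V^2
Step 2: P = C*V^2*f = 3.9e-12 F * 3.1684 * 2.51e9 Hz
Step 3: P = 3.10154676e-02 W
Step 4: P = 31.015 mW

31.015


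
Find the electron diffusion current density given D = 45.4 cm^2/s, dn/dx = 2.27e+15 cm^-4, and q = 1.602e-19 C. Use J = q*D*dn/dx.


Step 1: J = q * D * (dn/dx)
Step 2: J = 1.602e-19 * 45.4 * 2.27e+15
Step 3: J = 1.65e-02 A/cm^2

1.65e-02


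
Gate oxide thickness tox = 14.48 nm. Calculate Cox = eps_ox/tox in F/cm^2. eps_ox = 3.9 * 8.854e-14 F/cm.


Step 1: eps_ox = 3.9 * 8.854e-14 = 3.45306e-13 F/cm
Step 2: tox in cm = 14.48 nm * 1e-7 = 1.4480e-06 cm
Step 3: Cox = 3.45306e-13 / 1.4480e-06 = 2.38e-07 F/cm^2

2.38e-07


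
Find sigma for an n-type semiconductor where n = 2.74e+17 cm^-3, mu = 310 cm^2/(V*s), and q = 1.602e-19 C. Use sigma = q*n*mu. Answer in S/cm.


Step 1: sigma = q * n * mu
Step 2: sigma = 1.602e-19 * 2.74e+17 * 310
Step 3: sigma = 1.361e+01 S/cm

1.361e+01


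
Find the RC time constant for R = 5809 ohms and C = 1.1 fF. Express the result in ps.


Step 1: tau = R * C
Step 2: tau = 5809 * 1.1 fF = 5809 * 1.1e-15 F
Step 3: tau = 6.3899e-12 s = 6.3899 ps

6.3899


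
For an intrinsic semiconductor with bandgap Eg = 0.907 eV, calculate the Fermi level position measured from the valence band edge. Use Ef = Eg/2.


Step 1: For an intrinsic semiconductor, the Fermi level sits at midgap.
Step 2: Ef = Eg / 2 = 0.907 / 2 = 0.4535 eV

0.4535


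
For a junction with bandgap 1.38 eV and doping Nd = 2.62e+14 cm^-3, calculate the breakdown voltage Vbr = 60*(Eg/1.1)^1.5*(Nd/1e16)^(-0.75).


Step 1: Eg/1.1 = 1.38/1.1 = 1.254545
Step 2: (Eg/1.1)^1.5 = 1.254545^1.5 = 1.405172
Step 3: (Nd/1e16)^(-0.75) = (0.0262)^(-0.75) = 15.355856
Step 4: Vbr = 60 * 1.405172 * 15.355856 = 1294.7 V

1294.7


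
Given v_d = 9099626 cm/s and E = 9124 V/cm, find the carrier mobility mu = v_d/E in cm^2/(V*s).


Step 1: mu = v_d / E
Step 2: mu = 9099626 / 9124
Step 3: mu = 997.33 cm^2/(V*s)

997.33


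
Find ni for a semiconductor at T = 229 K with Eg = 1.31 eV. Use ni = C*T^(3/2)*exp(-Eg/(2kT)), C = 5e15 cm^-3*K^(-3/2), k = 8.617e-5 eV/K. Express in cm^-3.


Step 1: Compute kT = 8.617e-5 * 229 = 0.01973293 eV
Step 2: Exponent = -Eg/(2kT) = -1.31/(2*0.01973293) = -33.19325
Step 3: T^(3/2) = 229^1.5 = 3465.40
Step 4: ni = 5e15 * 3465.40 * exp(-33.19325) = 6.65e+04 cm^-3

6.65e+04


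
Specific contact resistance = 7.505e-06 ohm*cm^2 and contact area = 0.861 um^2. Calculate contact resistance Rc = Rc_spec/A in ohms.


Step 1: Convert area to cm^2: 0.861 um^2 = 8.6100e-09 cm^2
Step 2: Rc = Rc_spec / A = 7.505e-06 / 8.6100e-09
Step 3: Rc = 8.72e+02 ohms

8.72e+02


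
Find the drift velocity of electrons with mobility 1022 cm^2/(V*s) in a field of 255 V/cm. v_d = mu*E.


Step 1: v_d = mu * E
Step 2: v_d = 1022 * 255 = 260610
Step 3: v_d = 2.61e+05 cm/s

2.61e+05


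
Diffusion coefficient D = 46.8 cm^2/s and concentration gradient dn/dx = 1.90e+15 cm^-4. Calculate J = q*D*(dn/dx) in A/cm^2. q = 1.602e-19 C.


Step 1: J = q * D * (dn/dx)
Step 2: J = 1.602e-19 * 46.8 * 1.90e+15
Step 3: J = 1.42e-02 A/cm^2

1.42e-02


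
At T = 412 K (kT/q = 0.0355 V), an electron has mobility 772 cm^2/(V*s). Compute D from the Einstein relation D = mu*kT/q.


Step 1: D = mu * (kT/q)
Step 2: D = 772 * 0.0355
Step 3: D = 27.41 cm^2/s

27.41


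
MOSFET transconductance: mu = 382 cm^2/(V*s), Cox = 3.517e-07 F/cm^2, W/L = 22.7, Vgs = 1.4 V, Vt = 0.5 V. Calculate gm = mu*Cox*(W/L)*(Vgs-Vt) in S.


Step 1: Vov = Vgs - Vt = 1.4 - 0.5 = 0.9 V
Step 2: gm = mu * Cox * (W/L) * Vov
Step 3: gm = 382 * 3.517e-07 * 22.7 * 0.9 = 2.74e-03 S

2.74e-03


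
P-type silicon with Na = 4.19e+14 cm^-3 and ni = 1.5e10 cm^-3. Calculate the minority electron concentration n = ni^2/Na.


Step 1: Majority hole concentration p ≈ Na = 4.19e+14 cm^-3
Step 2: n = ni^2 / Na = (1.5e10)^2 / 4.19e+14
Step 3: n = 5.37e+05 cm^-3

5.37e+05


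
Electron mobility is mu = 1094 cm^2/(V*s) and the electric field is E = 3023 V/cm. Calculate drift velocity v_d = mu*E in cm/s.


Step 1: v_d = mu * E
Step 2: v_d = 1094 * 3023 = 3307162
Step 3: v_d = 3.31e+06 cm/s

3.31e+06


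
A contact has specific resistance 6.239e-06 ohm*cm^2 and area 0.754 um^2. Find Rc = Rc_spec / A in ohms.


Step 1: Convert area to cm^2: 0.754 um^2 = 7.5400e-09 cm^2
Step 2: Rc = Rc_spec / A = 6.239e-06 / 7.5400e-09
Step 3: Rc = 8.27e+02 ohms

8.27e+02


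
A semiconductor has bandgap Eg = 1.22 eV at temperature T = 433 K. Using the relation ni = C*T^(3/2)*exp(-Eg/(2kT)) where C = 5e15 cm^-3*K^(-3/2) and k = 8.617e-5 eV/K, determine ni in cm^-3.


Step 1: Compute kT = 8.617e-5 * 433 = 0.03731161 eV
Step 2: Exponent = -Eg/(2kT) = -1.22/(2*0.03731161) = -16.34880
Step 3: T^(3/2) = 433^1.5 = 9010.15
Step 4: ni = 5e15 * 9010.15 * exp(-16.34880) = 3.58e+12 cm^-3

3.58e+12


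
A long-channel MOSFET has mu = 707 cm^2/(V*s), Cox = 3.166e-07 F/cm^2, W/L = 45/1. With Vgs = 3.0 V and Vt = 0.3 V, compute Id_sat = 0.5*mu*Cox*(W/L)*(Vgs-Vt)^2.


Step 1: Overdrive voltage Vov = Vgs - Vt = 3.0 - 0.3 = 2.7 V
Step 2: W/L = 45/1 = 45
Step 3: Id = 0.5 * 707 * 3.166e-07 * 45 * 2.7^2
Step 4: Id = 3.67e-02 A

3.67e-02


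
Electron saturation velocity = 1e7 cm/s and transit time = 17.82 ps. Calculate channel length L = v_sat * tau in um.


Step 1: tau in seconds = 17.82 ps * 1e-12 = 1.7820e-11 s
Step 2: L = v_sat * tau = 1e7 * 1.7820e-11 = 1.7820e-04 cm
Step 3: L in um = 1.7820e-04 * 1e4 = 1.782 um

1.782


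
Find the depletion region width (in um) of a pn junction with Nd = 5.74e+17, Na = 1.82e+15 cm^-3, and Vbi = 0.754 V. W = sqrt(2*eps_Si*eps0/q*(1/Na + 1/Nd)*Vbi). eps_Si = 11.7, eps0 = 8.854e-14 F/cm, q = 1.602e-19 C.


Step 1: 1/Na + 1/Nd = 1/1.82e+15 + 1/5.74e+17 = 5.51193e-16
Step 2: 2*eps*eps0/q = 2*11.7*8.854e-14/1.602e-19 = 1.293281e+07
Step 3: W^2 = 1.293281e+07 * 5.51193e-16 * 0.754 = 5.37487e-09
Step 4: W = sqrt(5.37487e-09) = 7.331e-05 cm = 0.7331 um

0.7331


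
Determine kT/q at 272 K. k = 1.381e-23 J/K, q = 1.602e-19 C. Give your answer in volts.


Step 1: kT = 1.381e-23 * 272 = 3.75632e-21 J
Step 2: Vt = kT/q = 3.75632e-21 / 1.602e-19
Step 3: Vt = 0.02345 V

0.02345


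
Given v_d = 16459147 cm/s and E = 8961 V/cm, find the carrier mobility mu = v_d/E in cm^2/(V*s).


Step 1: mu = v_d / E
Step 2: mu = 16459147 / 8961
Step 3: mu = 1836.75 cm^2/(V*s)

1836.75


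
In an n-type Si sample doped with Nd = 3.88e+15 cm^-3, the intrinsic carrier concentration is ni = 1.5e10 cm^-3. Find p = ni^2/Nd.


Step 1: Since Nd >> ni, n ≈ Nd = 3.88e+15 cm^-3
Step 2: p = ni^2 / n = (1.5e10)^2 / 3.88e+15
Step 3: p = 2.25e20 / 3.88e+15 = 5.80e+04 cm^-3

5.80e+04


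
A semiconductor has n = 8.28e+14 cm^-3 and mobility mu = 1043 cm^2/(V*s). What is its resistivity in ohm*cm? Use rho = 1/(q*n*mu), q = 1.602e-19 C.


Step 1: sigma = q * n * mu = 1.602e-19 * 8.28e+14 * 1043 = 1.38349e-01 S/cm
Step 2: rho = 1 / sigma = 1 / 1.38349e-01 = 7.228 ohm*cm

7.228


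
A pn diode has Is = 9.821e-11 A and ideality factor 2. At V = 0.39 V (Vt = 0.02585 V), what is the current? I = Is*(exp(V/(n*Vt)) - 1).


Step 1: V/(n*Vt) = 0.39/(2*0.02585) = 7.5435
Step 2: exp(7.5435) = 1.8884e+03
Step 3: I = 9.821e-11 * (1.8884e+03 - 1) = 1.85e-07 A

1.85e-07


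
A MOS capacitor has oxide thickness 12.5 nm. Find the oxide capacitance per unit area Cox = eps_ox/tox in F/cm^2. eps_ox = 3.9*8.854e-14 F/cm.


Step 1: eps_ox = 3.9 * 8.854e-14 = 3.45306e-13 F/cm
Step 2: tox in cm = 12.5 nm * 1e-7 = 1.2500e-06 cm
Step 3: Cox = 3.45306e-13 / 1.2500e-06 = 2.76e-07 F/cm^2

2.76e-07


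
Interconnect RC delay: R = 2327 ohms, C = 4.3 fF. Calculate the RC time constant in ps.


Step 1: tau = R * C
Step 2: tau = 2327 * 4.3 fF = 2327 * 4.3e-15 F
Step 3: tau = 1.00061e-11 s = 10.0061 ps

10.0061


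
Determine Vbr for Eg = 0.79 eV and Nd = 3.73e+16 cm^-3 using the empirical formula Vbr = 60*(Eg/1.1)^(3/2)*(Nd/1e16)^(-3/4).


Step 1: Eg/1.1 = 0.79/1.1 = 0.718182
Step 2: (Eg/1.1)^1.5 = 0.718182^1.5 = 0.608628
Step 3: (Nd/1e16)^(-0.75) = (3.73)^(-0.75) = 0.372579
Step 4: Vbr = 60 * 0.608628 * 0.372579 = 13.6 V

13.6


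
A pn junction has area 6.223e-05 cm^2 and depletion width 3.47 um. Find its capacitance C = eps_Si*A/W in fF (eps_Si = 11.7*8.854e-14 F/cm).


Step 1: eps_Si = 11.7 * 8.854e-14 = 1.035918e-12 F/cm
Step 2: W in cm = 3.47 * 1e-4 = 3.47e-04 cm
Step 3: C = 1.035918e-12 * 6.223e-05 / 3.47e-04 = 1.857786e-13 F
Step 4: C = 185.78 fF

185.78


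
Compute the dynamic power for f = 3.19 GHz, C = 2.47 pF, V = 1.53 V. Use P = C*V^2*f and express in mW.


Step 1: V^2 = 1.53^2 = 2.3409 V^2
Step 2: P = C*V^2*f = 2.47e-12 F * 2.3409 * 3.19e9 Hz
Step 3: P = 1.844465337e-02 W
Step 4: P = 18.445 mW

18.445


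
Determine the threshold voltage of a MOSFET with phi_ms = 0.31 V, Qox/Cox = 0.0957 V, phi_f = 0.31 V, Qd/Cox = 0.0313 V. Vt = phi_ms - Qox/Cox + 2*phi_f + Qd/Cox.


Step 1: Vt = phi_ms - Qox/Cox + 2*phi_f + Qd/Cox
Step 2: Vt = 0.31 - 0.0957 + 2*0.31 + 0.0313
Step 3: Vt = 0.31 - 0.0957 + 0.62 + 0.0313
Step 4: Vt = 0.8656 V

0.8656


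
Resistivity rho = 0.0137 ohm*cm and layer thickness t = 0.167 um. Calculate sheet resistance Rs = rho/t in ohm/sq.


Step 1: Convert thickness to cm: t = 0.167 um = 1.6700e-05 cm
Step 2: Rs = rho / t = 0.0137 / 1.6700e-05
Step 3: Rs = 820.4 ohm/sq

820.4


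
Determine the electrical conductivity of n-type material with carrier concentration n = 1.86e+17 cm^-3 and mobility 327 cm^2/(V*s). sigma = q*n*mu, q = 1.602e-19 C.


Step 1: sigma = q * n * mu
Step 2: sigma = 1.602e-19 * 1.86e+17 * 327
Step 3: sigma = 9.744e+00 S/cm

9.744e+00


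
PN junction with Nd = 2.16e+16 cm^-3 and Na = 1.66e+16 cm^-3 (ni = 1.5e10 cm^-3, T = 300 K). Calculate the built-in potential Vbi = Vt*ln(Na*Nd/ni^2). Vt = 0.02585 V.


Step 1: Compute Na*Nd/ni^2 = 1.66e+16 * 2.16e+16 / (1.5e10)^2 = 1.5936e+12
Step 2: ln(1.5936e+12) = 28.0970
Step 3: Vbi = 0.02585 * 28.0970 = 0.726 V

0.726


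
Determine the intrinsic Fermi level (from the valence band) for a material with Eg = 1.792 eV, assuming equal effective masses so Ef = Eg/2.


Step 1: For an intrinsic semiconductor, the Fermi level sits at midgap.
Step 2: Ef = Eg / 2 = 1.792 / 2 = 0.896 eV

0.896


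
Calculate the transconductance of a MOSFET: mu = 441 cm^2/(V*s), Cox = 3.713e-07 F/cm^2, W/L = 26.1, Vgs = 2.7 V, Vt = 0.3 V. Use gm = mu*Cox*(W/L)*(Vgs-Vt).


Step 1: Vov = Vgs - Vt = 2.7 - 0.3 = 2.4 V
Step 2: gm = mu * Cox * (W/L) * Vov
Step 3: gm = 441 * 3.713e-07 * 26.1 * 2.4 = 1.03e-02 S

1.03e-02


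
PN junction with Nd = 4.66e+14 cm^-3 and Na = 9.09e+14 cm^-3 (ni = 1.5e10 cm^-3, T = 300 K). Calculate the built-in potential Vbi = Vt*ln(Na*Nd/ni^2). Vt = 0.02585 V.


Step 1: Compute Na*Nd/ni^2 = 9.09e+14 * 4.66e+14 / (1.5e10)^2 = 1.8826e+09
Step 2: ln(1.8826e+09) = 21.3559
Step 3: Vbi = 0.02585 * 21.3559 = 0.552 V

0.552


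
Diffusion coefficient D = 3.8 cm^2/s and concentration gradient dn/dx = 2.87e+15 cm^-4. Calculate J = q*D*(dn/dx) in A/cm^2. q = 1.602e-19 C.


Step 1: J = q * D * (dn/dx)
Step 2: J = 1.602e-19 * 3.8 * 2.87e+15
Step 3: J = 1.75e-03 A/cm^2

1.75e-03


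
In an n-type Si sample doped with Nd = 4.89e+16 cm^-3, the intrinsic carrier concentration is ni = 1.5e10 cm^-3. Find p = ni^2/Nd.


Step 1: Since Nd >> ni, n ≈ Nd = 4.89e+16 cm^-3
Step 2: p = ni^2 / n = (1.5e10)^2 / 4.89e+16
Step 3: p = 2.25e20 / 4.89e+16 = 4.60e+03 cm^-3

4.60e+03


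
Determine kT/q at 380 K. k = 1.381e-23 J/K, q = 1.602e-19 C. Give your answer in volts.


Step 1: kT = 1.381e-23 * 380 = 5.2478e-21 J
Step 2: Vt = kT/q = 5.2478e-21 / 1.602e-19
Step 3: Vt = 0.03276 V

0.03276


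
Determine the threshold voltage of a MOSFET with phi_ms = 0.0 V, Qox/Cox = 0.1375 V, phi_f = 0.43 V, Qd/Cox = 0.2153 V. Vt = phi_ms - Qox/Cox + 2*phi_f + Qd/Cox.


Step 1: Vt = phi_ms - Qox/Cox + 2*phi_f + Qd/Cox
Step 2: Vt = 0.0 - 0.1375 + 2*0.43 + 0.2153
Step 3: Vt = 0.0 - 0.1375 + 0.86 + 0.2153
Step 4: Vt = 0.9378 V

0.9378


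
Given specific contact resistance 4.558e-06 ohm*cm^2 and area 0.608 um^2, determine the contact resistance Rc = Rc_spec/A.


Step 1: Convert area to cm^2: 0.608 um^2 = 6.0800e-09 cm^2
Step 2: Rc = Rc_spec / A = 4.558e-06 / 6.0800e-09
Step 3: Rc = 7.50e+02 ohms

7.50e+02


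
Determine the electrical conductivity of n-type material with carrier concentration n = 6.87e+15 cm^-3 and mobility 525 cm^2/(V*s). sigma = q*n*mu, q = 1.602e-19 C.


Step 1: sigma = q * n * mu
Step 2: sigma = 1.602e-19 * 6.87e+15 * 525
Step 3: sigma = 5.778e-01 S/cm

5.778e-01


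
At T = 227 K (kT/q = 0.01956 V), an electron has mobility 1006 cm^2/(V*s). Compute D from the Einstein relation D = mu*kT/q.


Step 1: D = mu * (kT/q)
Step 2: D = 1006 * 0.01956
Step 3: D = 19.68 cm^2/s

19.68


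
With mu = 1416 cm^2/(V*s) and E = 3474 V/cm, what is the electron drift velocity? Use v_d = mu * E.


Step 1: v_d = mu * E
Step 2: v_d = 1416 * 3474 = 4919184
Step 3: v_d = 4.92e+06 cm/s

4.92e+06


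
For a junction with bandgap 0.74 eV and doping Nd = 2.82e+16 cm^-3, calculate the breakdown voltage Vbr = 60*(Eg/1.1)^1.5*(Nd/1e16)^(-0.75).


Step 1: Eg/1.1 = 0.74/1.1 = 0.672727
Step 2: (Eg/1.1)^1.5 = 0.672727^1.5 = 0.551770
Step 3: (Nd/1e16)^(-0.75) = (2.82)^(-0.75) = 0.459529
Step 4: Vbr = 60 * 0.551770 * 0.459529 = 15.2 V

15.2


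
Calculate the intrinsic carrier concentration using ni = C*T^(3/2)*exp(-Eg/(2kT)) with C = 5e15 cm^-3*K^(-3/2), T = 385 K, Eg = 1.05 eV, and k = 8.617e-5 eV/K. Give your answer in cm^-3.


Step 1: Compute kT = 8.617e-5 * 385 = 0.03317545 eV
Step 2: Exponent = -Eg/(2kT) = -1.05/(2*0.03317545) = -15.82495
Step 3: T^(3/2) = 385^1.5 = 7554.25
Step 4: ni = 5e15 * 7554.25 * exp(-15.82495) = 5.06e+12 cm^-3

5.06e+12


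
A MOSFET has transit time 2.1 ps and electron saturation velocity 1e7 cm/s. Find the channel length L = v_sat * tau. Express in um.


Step 1: tau in seconds = 2.1 ps * 1e-12 = 2.1000e-12 s
Step 2: L = v_sat * tau = 1e7 * 2.1000e-12 = 2.1000e-05 cm
Step 3: L in um = 2.1000e-05 * 1e4 = 0.21 um

0.21


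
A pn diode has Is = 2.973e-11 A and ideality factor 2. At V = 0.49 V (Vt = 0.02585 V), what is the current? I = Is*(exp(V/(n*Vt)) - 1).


Step 1: V/(n*Vt) = 0.49/(2*0.02585) = 9.4778
Step 2: exp(9.4778) = 1.3066e+04
Step 3: I = 2.973e-11 * (1.3066e+04 - 1) = 3.88e-07 A

3.88e-07


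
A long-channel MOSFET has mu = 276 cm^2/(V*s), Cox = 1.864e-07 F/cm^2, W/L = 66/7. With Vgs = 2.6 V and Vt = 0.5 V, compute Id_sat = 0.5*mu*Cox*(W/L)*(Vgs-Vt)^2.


Step 1: Overdrive voltage Vov = Vgs - Vt = 2.6 - 0.5 = 2.1 V
Step 2: W/L = 66/7 = 9.42857
Step 3: Id = 0.5 * 276 * 1.864e-07 * 9.42857 * 2.1^2
Step 4: Id = 1.07e-03 A

1.07e-03


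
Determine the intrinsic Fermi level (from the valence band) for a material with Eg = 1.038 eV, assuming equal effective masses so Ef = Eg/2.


Step 1: For an intrinsic semiconductor, the Fermi level sits at midgap.
Step 2: Ef = Eg / 2 = 1.038 / 2 = 0.519 eV

0.519


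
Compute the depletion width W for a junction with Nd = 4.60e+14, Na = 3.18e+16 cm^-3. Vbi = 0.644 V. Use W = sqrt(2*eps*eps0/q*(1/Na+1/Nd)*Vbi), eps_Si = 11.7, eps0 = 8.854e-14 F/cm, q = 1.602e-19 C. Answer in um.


Step 1: 1/Na + 1/Nd = 1/3.18e+16 + 1/4.60e+14 = 2.20536e-15
Step 2: 2*eps*eps0/q = 2*11.7*8.854e-14/1.602e-19 = 1.293281e+07
Step 3: W^2 = 1.293281e+07 * 2.20536e-15 * 0.644 = 1.83678e-08
Step 4: W = sqrt(1.83678e-08) = 1.355e-04 cm = 1.355 um

1.355


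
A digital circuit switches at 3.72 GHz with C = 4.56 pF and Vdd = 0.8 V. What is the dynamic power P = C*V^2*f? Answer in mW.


Step 1: V^2 = 0.8^2 = 0.64 V^2
Step 2: P = C*V^2*f = 4.56e-12 F * 0.64 * 3.72e9 Hz
Step 3: P = 1.0856448e-02 W
Step 4: P = 10.856 mW

10.856


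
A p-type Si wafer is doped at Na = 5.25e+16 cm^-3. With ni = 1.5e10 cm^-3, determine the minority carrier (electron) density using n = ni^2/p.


Step 1: Majority hole concentration p ≈ Na = 5.25e+16 cm^-3
Step 2: n = ni^2 / Na = (1.5e10)^2 / 5.25e+16
Step 3: n = 4.29e+03 cm^-3

4.29e+03


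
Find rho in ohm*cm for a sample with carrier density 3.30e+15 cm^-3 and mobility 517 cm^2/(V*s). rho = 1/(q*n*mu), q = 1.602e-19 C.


Step 1: sigma = q * n * mu = 1.602e-19 * 3.30e+15 * 517 = 2.73317e-01 S/cm
Step 2: rho = 1 / sigma = 1 / 2.73317e-01 = 3.659 ohm*cm

3.659


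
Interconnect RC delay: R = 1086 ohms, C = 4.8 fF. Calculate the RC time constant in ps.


Step 1: tau = R * C
Step 2: tau = 1086 * 4.8 fF = 1086 * 4.8e-15 F
Step 3: tau = 5.2128e-12 s = 5.2128 ps

5.2128


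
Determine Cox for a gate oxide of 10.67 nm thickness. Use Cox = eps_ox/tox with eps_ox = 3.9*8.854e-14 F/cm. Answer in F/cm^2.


Step 1: eps_ox = 3.9 * 8.854e-14 = 3.45306e-13 F/cm
Step 2: tox in cm = 10.67 nm * 1e-7 = 1.0670e-06 cm
Step 3: Cox = 3.45306e-13 / 1.0670e-06 = 3.24e-07 F/cm^2

3.24e-07


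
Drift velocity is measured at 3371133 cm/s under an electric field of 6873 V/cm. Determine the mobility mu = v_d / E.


Step 1: mu = v_d / E
Step 2: mu = 3371133 / 6873
Step 3: mu = 490.49 cm^2/(V*s)

490.49


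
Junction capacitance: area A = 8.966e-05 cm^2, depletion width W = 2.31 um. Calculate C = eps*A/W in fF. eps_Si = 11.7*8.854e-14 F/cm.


Step 1: eps_Si = 11.7 * 8.854e-14 = 1.035918e-12 F/cm
Step 2: W in cm = 2.31 * 1e-4 = 2.31e-04 cm
Step 3: C = 1.035918e-12 * 8.966e-05 / 2.31e-04 = 4.020797e-13 F
Step 4: C = 402.08 fF

402.08


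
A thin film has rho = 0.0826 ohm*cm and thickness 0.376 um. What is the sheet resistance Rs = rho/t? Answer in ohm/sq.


Step 1: Convert thickness to cm: t = 0.376 um = 3.7600e-05 cm
Step 2: Rs = rho / t = 0.0826 / 3.7600e-05
Step 3: Rs = 2196.8 ohm/sq

2196.8


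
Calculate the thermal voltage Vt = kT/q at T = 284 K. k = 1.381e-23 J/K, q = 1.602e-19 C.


Step 1: kT = 1.381e-23 * 284 = 3.92204e-21 J
Step 2: Vt = kT/q = 3.92204e-21 / 1.602e-19
Step 3: Vt = 0.02448 V

0.02448


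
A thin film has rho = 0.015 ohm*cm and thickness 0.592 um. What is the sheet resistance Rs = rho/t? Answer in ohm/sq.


Step 1: Convert thickness to cm: t = 0.592 um = 5.9200e-05 cm
Step 2: Rs = rho / t = 0.015 / 5.9200e-05
Step 3: Rs = 253.4 ohm/sq

253.4


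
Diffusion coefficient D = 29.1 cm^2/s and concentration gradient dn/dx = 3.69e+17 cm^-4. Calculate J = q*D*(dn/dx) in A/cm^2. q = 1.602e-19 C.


Step 1: J = q * D * (dn/dx)
Step 2: J = 1.602e-19 * 29.1 * 3.69e+17
Step 3: J = 1.72e+00 A/cm^2

1.72e+00


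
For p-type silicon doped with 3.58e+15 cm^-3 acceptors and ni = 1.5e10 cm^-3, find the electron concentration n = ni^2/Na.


Step 1: Majority hole concentration p ≈ Na = 3.58e+15 cm^-3
Step 2: n = ni^2 / Na = (1.5e10)^2 / 3.58e+15
Step 3: n = 6.28e+04 cm^-3

6.28e+04


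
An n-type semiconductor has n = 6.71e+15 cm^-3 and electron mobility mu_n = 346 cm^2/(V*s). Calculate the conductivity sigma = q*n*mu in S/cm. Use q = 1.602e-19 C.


Step 1: sigma = q * n * mu
Step 2: sigma = 1.602e-19 * 6.71e+15 * 346
Step 3: sigma = 3.719e-01 S/cm

3.719e-01


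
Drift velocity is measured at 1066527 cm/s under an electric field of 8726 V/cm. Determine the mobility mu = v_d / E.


Step 1: mu = v_d / E
Step 2: mu = 1066527 / 8726
Step 3: mu = 122.22 cm^2/(V*s)

122.22


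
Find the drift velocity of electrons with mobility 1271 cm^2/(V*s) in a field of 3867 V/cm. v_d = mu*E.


Step 1: v_d = mu * E
Step 2: v_d = 1271 * 3867 = 4914957
Step 3: v_d = 4.91e+06 cm/s

4.91e+06


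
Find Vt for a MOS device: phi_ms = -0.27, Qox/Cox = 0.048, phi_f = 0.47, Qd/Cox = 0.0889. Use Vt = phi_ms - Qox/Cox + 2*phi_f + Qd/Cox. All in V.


Step 1: Vt = phi_ms - Qox/Cox + 2*phi_f + Qd/Cox
Step 2: Vt = -0.27 - 0.048 + 2*0.47 + 0.0889
Step 3: Vt = -0.27 - 0.048 + 0.94 + 0.0889
Step 4: Vt = 0.7109 V

0.7109


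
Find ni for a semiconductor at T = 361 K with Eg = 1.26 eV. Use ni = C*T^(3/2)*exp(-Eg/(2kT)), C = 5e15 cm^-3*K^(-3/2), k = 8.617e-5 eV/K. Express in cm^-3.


Step 1: Compute kT = 8.617e-5 * 361 = 0.03110737 eV
Step 2: Exponent = -Eg/(2kT) = -1.26/(2*0.03110737) = -20.25244
Step 3: T^(3/2) = 361^1.5 = 6859.00
Step 4: ni = 5e15 * 6859.00 * exp(-20.25244) = 5.49e+10 cm^-3

5.49e+10


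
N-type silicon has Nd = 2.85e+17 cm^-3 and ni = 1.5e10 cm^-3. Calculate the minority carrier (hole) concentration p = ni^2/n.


Step 1: Since Nd >> ni, n ≈ Nd = 2.85e+17 cm^-3
Step 2: p = ni^2 / n = (1.5e10)^2 / 2.85e+17
Step 3: p = 2.25e20 / 2.85e+17 = 7.89e+02 cm^-3

7.89e+02


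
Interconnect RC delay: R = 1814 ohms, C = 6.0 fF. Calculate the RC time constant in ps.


Step 1: tau = R * C
Step 2: tau = 1814 * 6.0 fF = 1814 * 6.0e-15 F
Step 3: tau = 1.0884e-11 s = 10.884 ps

10.884


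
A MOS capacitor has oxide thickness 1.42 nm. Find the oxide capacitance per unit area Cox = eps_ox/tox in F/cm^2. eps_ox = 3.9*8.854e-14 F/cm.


Step 1: eps_ox = 3.9 * 8.854e-14 = 3.45306e-13 F/cm
Step 2: tox in cm = 1.42 nm * 1e-7 = 1.4200e-07 cm
Step 3: Cox = 3.45306e-13 / 1.4200e-07 = 2.43e-06 F/cm^2

2.43e-06


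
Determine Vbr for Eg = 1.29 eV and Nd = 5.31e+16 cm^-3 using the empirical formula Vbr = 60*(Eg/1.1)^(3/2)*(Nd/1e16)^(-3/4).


Step 1: Eg/1.1 = 1.29/1.1 = 1.172727
Step 2: (Eg/1.1)^1.5 = 1.172727^1.5 = 1.269976
Step 3: (Nd/1e16)^(-0.75) = (5.31)^(-0.75) = 0.285877
Step 4: Vbr = 60 * 1.269976 * 0.285877 = 21.8 V

21.8


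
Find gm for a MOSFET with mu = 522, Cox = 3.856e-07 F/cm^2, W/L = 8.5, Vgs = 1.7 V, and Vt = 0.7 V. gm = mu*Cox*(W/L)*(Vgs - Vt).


Step 1: Vov = Vgs - Vt = 1.7 - 0.7 = 1.0 V
Step 2: gm = mu * Cox * (W/L) * Vov
Step 3: gm = 522 * 3.856e-07 * 8.5 * 1.0 = 1.71e-03 S

1.71e-03


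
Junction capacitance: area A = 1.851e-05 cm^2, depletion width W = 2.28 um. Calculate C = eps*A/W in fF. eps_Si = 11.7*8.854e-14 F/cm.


Step 1: eps_Si = 11.7 * 8.854e-14 = 1.035918e-12 F/cm
Step 2: W in cm = 2.28 * 1e-4 = 2.28e-04 cm
Step 3: C = 1.035918e-12 * 1.851e-05 / 2.28e-04 = 8.410019e-14 F
Step 4: C = 84.1 fF

84.1


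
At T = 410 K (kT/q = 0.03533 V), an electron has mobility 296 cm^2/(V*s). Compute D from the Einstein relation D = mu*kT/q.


Step 1: D = mu * (kT/q)
Step 2: D = 296 * 0.03533
Step 3: D = 10.46 cm^2/s

10.46


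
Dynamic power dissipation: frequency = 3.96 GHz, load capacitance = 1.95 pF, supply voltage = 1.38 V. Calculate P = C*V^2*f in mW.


Step 1: V^2 = 1.38^2 = 1.9044 V^2
Step 2: P = C*V^2*f = 1.95e-12 F * 1.9044 * 3.96e9 Hz
Step 3: P = 1.47057768e-02 W
Step 4: P = 14.706 mW

14.706


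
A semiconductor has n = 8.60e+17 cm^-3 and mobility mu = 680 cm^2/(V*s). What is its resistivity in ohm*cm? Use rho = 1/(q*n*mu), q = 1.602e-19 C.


Step 1: sigma = q * n * mu = 1.602e-19 * 8.60e+17 * 680 = 9.36850e+01 S/cm
Step 2: rho = 1 / sigma = 1 / 9.36850e+01 = 0.01067 ohm*cm

0.01067


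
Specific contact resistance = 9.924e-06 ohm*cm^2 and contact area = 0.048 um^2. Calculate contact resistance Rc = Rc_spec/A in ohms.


Step 1: Convert area to cm^2: 0.048 um^2 = 4.8000e-10 cm^2
Step 2: Rc = Rc_spec / A = 9.924e-06 / 4.8000e-10
Step 3: Rc = 2.07e+04 ohms

2.07e+04


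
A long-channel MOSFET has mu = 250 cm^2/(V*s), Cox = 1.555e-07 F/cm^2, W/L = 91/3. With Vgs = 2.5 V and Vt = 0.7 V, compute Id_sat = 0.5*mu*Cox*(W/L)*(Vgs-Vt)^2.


Step 1: Overdrive voltage Vov = Vgs - Vt = 2.5 - 0.7 = 1.8 V
Step 2: W/L = 91/3 = 30.3333
Step 3: Id = 0.5 * 250 * 1.555e-07 * 30.3333 * 1.8^2
Step 4: Id = 1.91e-03 A

1.91e-03


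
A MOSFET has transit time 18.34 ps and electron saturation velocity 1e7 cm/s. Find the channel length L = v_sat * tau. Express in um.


Step 1: tau in seconds = 18.34 ps * 1e-12 = 1.8340e-11 s
Step 2: L = v_sat * tau = 1e7 * 1.8340e-11 = 1.8340e-04 cm
Step 3: L in um = 1.8340e-04 * 1e4 = 1.834 um

1.834


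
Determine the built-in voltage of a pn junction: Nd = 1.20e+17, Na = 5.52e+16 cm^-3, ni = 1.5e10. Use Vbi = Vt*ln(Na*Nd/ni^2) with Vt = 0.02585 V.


Step 1: Compute Na*Nd/ni^2 = 5.52e+16 * 1.20e+17 / (1.5e10)^2 = 2.9440e+13
Step 2: ln(2.9440e+13) = 31.0134
Step 3: Vbi = 0.02585 * 31.0134 = 0.802 V

0.802


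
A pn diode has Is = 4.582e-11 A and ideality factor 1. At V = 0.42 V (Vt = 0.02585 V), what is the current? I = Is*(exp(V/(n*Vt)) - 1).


Step 1: V/(n*Vt) = 0.42/(1*0.02585) = 16.2476
Step 2: exp(16.2476) = 1.1383e+07
Step 3: I = 4.582e-11 * (1.1383e+07 - 1) = 5.22e-04 A

5.22e-04


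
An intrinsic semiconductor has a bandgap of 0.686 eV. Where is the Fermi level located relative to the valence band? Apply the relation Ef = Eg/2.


Step 1: For an intrinsic semiconductor, the Fermi level sits at midgap.
Step 2: Ef = Eg / 2 = 0.686 / 2 = 0.343 eV

0.343


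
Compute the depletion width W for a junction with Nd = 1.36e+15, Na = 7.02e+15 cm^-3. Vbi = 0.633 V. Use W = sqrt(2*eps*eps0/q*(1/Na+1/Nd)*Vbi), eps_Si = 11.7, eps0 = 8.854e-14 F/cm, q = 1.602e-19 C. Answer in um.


Step 1: 1/Na + 1/Nd = 1/7.02e+15 + 1/1.36e+15 = 8.77744e-16
Step 2: 2*eps*eps0/q = 2*11.7*8.854e-14/1.602e-19 = 1.293281e+07
Step 3: W^2 = 1.293281e+07 * 8.77744e-16 * 0.633 = 7.18562e-09
Step 4: W = sqrt(7.18562e-09) = 8.477e-05 cm = 0.8477 um

0.8477


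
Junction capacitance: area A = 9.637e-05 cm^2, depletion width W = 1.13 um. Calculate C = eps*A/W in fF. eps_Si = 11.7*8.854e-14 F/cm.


Step 1: eps_Si = 11.7 * 8.854e-14 = 1.035918e-12 F/cm
Step 2: W in cm = 1.13 * 1e-4 = 1.13e-04 cm
Step 3: C = 1.035918e-12 * 9.637e-05 / 1.13e-04 = 8.834639e-13 F
Step 4: C = 883.46 fF

883.46


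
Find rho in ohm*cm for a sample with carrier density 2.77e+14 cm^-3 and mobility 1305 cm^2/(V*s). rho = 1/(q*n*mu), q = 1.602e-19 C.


Step 1: sigma = q * n * mu = 1.602e-19 * 2.77e+14 * 1305 = 5.79099e-02 S/cm
Step 2: rho = 1 / sigma = 1 / 5.79099e-02 = 17.27 ohm*cm

17.27


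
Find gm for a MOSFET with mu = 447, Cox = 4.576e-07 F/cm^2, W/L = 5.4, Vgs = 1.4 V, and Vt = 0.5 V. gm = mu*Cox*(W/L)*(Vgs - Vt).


Step 1: Vov = Vgs - Vt = 1.4 - 0.5 = 0.9 V
Step 2: gm = mu * Cox * (W/L) * Vov
Step 3: gm = 447 * 4.576e-07 * 5.4 * 0.9 = 9.94e-04 S

9.94e-04


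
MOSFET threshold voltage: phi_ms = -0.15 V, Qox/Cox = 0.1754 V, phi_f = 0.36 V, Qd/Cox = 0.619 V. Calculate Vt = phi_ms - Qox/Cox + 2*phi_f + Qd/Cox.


Step 1: Vt = phi_ms - Qox/Cox + 2*phi_f + Qd/Cox
Step 2: Vt = -0.15 - 0.1754 + 2*0.36 + 0.619
Step 3: Vt = -0.15 - 0.1754 + 0.72 + 0.619
Step 4: Vt = 1.0136 V

1.0136


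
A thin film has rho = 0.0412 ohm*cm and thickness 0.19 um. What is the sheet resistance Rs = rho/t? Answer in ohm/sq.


Step 1: Convert thickness to cm: t = 0.19 um = 1.9000e-05 cm
Step 2: Rs = rho / t = 0.0412 / 1.9000e-05
Step 3: Rs = 2168.4 ohm/sq

2168.4


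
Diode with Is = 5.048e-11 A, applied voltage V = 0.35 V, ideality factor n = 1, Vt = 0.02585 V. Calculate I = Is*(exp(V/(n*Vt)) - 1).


Step 1: V/(n*Vt) = 0.35/(1*0.02585) = 13.5397
Step 2: exp(13.5397) = 7.5896e+05
Step 3: I = 5.048e-11 * (7.5896e+05 - 1) = 3.83e-05 A

3.83e-05


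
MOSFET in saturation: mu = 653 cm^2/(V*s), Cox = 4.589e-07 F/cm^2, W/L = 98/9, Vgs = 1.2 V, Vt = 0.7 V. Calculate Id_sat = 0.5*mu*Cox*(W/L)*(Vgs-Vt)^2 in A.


Step 1: Overdrive voltage Vov = Vgs - Vt = 1.2 - 0.7 = 0.5 V
Step 2: W/L = 98/9 = 10.8889
Step 3: Id = 0.5 * 653 * 4.589e-07 * 10.8889 * 0.5^2
Step 4: Id = 4.08e-04 A

4.08e-04


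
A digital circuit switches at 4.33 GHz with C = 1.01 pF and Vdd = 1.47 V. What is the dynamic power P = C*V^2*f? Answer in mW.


Step 1: V^2 = 1.47^2 = 2.1609 V^2
Step 2: P = C*V^2*f = 1.01e-12 F * 2.1609 * 4.33e9 Hz
Step 3: P = 9.45026397e-03 W
Step 4: P = 9.45 mW

9.45


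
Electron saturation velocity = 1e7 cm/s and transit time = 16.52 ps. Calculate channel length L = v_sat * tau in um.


Step 1: tau in seconds = 16.52 ps * 1e-12 = 1.6520e-11 s
Step 2: L = v_sat * tau = 1e7 * 1.6520e-11 = 1.6520e-04 cm
Step 3: L in um = 1.6520e-04 * 1e4 = 1.652 um

1.652


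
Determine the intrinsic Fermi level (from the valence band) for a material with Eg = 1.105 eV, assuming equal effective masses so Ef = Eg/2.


Step 1: For an intrinsic semiconductor, the Fermi level sits at midgap.
Step 2: Ef = Eg / 2 = 1.105 / 2 = 0.5525 eV

0.5525


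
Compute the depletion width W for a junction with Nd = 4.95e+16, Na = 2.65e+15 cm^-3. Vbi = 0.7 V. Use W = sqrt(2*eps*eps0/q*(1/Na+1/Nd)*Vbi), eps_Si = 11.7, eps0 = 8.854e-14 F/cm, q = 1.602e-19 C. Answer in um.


Step 1: 1/Na + 1/Nd = 1/2.65e+15 + 1/4.95e+16 = 3.97561e-16
Step 2: 2*eps*eps0/q = 2*11.7*8.854e-14/1.602e-19 = 1.293281e+07
Step 3: W^2 = 1.293281e+07 * 3.97561e-16 * 0.7 = 3.59911e-09
Step 4: W = sqrt(3.59911e-09) = 5.999e-05 cm = 0.5999 um

0.5999


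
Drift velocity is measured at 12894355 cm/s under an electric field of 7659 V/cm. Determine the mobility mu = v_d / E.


Step 1: mu = v_d / E
Step 2: mu = 12894355 / 7659
Step 3: mu = 1683.56 cm^2/(V*s)

1683.56


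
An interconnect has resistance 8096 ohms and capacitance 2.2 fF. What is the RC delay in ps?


Step 1: tau = R * C
Step 2: tau = 8096 * 2.2 fF = 8096 * 2.2e-15 F
Step 3: tau = 1.78112e-11 s = 17.8112 ps

17.8112


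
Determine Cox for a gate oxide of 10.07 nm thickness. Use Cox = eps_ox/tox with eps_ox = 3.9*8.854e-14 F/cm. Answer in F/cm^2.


Step 1: eps_ox = 3.9 * 8.854e-14 = 3.45306e-13 F/cm
Step 2: tox in cm = 10.07 nm * 1e-7 = 1.0070e-06 cm
Step 3: Cox = 3.45306e-13 / 1.0070e-06 = 3.43e-07 F/cm^2

3.43e-07


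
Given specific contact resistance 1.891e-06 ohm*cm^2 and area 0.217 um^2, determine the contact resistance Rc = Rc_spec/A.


Step 1: Convert area to cm^2: 0.217 um^2 = 2.1700e-09 cm^2
Step 2: Rc = Rc_spec / A = 1.891e-06 / 2.1700e-09
Step 3: Rc = 8.71e+02 ohms

8.71e+02


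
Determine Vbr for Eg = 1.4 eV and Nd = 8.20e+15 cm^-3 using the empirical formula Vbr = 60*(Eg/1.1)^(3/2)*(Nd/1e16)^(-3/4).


Step 1: Eg/1.1 = 1.4/1.1 = 1.272727
Step 2: (Eg/1.1)^1.5 = 1.272727^1.5 = 1.435830
Step 3: (Nd/1e16)^(-0.75) = (0.82)^(-0.75) = 1.160485
Step 4: Vbr = 60 * 1.435830 * 1.160485 = 100.0 V

100.0
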